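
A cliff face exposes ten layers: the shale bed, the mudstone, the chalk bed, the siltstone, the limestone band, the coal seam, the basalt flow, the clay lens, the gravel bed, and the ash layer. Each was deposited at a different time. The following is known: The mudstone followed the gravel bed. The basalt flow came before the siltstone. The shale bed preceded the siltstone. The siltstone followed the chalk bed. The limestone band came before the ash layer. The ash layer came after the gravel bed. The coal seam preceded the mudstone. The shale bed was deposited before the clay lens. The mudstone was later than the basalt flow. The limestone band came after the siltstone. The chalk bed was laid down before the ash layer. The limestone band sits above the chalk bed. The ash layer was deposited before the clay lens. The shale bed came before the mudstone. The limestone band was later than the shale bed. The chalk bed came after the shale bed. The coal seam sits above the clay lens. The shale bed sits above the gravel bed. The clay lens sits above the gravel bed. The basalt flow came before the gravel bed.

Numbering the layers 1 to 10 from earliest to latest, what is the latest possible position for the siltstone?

5

The siltstone must come before the ash layer, the clay lens, the coal seam, the limestone band, and the mudstone — 5 layers forced after it.
Everything else can be placed before the siltstone in some valid order, so the siltstone can sit as late as position 10 − 5 = 5.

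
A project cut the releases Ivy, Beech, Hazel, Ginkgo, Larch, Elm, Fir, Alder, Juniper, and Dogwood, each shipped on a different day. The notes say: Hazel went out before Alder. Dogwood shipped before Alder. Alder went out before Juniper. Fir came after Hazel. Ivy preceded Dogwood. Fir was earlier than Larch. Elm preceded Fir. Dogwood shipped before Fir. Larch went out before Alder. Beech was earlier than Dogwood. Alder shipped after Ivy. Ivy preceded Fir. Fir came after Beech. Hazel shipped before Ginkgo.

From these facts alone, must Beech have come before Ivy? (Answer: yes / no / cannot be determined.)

cannot be determined

No chain of stated constraints runs from Beech to Ivy, and none runs from Ivy to Beech either.
So the relative order of Beech and Ivy is not fixed by the given facts.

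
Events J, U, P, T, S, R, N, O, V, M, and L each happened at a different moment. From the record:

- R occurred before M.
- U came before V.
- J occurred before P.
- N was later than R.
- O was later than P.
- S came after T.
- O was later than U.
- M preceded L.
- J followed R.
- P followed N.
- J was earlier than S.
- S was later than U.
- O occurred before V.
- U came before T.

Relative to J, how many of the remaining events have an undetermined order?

Forced before J: R; forced after J: O, P, S, and V.
That leaves L, M, N, T, and U with no forced order relative to J — 5.

5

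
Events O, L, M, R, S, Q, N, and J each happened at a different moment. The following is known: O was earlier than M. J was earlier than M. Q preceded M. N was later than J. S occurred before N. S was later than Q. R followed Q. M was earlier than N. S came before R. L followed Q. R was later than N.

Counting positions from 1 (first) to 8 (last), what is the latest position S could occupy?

S must come before N and R — 2 events forced after it.
Everything else can be placed before S in some valid order, so S can sit as late as position 8 − 2 = 6.

6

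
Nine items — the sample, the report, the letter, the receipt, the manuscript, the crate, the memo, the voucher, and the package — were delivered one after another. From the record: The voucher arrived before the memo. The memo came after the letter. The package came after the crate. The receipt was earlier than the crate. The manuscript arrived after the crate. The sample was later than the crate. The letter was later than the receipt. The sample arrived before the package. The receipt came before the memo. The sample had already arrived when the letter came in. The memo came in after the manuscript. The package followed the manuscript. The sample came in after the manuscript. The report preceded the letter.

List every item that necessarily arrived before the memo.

Directly stated before the memo: the letter, the manuscript, the receipt, and the voucher.
The crate reaches the memo via the crate → the manuscript → the memo.
The report reaches the memo via the report → the letter → the memo.
The sample reaches the memo via the sample → the letter → the memo.
No chain forces the package ahead of the memo.

the crate, the letter, the manuscript, the receipt, the report, the sample, the voucher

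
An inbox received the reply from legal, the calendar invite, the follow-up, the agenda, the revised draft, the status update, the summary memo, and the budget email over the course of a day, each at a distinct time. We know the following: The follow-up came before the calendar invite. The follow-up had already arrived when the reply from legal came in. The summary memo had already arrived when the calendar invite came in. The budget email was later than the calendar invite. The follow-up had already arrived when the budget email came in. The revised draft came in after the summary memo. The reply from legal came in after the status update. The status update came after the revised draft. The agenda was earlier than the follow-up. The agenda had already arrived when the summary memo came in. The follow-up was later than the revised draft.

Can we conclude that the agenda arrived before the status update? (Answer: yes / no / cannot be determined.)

yes

Chain the constraints: the agenda → the summary memo → the revised draft → the status update. Each link is directly stated, so the agenda comes before the status update.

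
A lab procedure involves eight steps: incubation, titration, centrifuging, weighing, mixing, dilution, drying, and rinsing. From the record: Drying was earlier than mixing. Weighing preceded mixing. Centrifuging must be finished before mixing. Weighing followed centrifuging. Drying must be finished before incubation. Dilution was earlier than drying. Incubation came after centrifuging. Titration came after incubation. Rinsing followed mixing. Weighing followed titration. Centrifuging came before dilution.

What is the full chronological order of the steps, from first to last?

The constraints fix every adjacent pair, so only one ordering works:
centrifuging → dilution → drying → incubation → titration → weighing → mixing → rinsing.

centrifuging, dilution, drying, incubation, titration, weighing, mixing, rinsing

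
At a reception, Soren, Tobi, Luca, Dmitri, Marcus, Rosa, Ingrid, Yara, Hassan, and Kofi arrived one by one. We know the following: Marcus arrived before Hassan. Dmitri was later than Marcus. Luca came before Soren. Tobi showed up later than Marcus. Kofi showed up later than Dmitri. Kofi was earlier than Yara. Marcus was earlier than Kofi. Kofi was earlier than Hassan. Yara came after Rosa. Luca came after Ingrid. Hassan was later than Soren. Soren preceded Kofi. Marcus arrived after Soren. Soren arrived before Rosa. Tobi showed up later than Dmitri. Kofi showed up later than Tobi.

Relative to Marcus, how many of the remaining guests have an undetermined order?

Forced before Marcus: Ingrid, Luca, and Soren; forced after Marcus: Dmitri, Hassan, Kofi, Tobi, and Yara.
That leaves Rosa with no forced order relative to Marcus — 1.

1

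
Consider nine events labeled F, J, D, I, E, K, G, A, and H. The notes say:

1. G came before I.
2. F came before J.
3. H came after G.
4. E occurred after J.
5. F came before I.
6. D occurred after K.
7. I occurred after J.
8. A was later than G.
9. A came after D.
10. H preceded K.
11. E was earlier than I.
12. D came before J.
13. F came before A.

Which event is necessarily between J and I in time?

E

Tracing the constraints gives J → E → I, so E sits after J and before I.
No other event is forced both after J and before I.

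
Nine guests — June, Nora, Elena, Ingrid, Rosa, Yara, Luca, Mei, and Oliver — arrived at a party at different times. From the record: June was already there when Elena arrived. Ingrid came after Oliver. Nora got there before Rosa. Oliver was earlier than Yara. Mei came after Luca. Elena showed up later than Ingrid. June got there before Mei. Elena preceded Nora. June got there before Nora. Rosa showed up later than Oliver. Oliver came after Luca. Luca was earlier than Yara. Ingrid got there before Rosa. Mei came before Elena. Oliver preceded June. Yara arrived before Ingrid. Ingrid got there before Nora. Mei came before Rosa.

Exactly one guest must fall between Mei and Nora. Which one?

Tracing the constraints gives Mei → Elena → Nora, so Elena sits after Mei and before Nora.
No other guest is forced both after Mei and before Nora.

Elena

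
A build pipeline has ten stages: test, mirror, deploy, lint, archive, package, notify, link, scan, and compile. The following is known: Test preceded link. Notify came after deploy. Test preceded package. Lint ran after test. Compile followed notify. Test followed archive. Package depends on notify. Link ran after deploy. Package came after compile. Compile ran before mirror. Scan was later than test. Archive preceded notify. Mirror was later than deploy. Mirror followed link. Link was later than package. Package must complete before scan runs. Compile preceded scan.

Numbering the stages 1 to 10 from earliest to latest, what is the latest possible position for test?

5

Test must come before link, lint, mirror, package, and scan — 5 stages forced after it.
Everything else can be placed before test in some valid order, so test can sit as late as position 10 − 5 = 5.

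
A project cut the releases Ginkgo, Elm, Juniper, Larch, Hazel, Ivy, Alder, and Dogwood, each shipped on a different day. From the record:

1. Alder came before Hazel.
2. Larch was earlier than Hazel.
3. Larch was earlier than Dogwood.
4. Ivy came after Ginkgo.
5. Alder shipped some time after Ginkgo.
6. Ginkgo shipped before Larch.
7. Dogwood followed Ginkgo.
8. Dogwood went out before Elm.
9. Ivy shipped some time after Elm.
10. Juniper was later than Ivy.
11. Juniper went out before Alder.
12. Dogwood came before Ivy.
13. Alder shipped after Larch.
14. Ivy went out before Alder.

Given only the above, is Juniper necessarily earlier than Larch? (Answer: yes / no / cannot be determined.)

no

Tracing the constraints gives Larch → Dogwood → Ivy → Juniper, so Larch must come before Juniper.
That means Juniper cannot be before Larch.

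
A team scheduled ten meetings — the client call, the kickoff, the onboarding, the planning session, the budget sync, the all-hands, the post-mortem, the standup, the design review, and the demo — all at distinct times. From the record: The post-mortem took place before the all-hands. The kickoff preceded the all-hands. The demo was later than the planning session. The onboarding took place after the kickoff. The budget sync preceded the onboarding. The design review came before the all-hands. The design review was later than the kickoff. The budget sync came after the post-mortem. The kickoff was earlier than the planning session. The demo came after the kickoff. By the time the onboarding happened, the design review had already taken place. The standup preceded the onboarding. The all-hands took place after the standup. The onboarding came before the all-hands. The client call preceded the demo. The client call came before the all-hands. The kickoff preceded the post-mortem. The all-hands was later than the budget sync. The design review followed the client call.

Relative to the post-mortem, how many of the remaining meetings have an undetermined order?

Forced before the post-mortem: the kickoff; forced after the post-mortem: the all-hands, the budget sync, and the onboarding.
That leaves the client call, the demo, the design review, the planning session, and the standup with no forced order relative to the post-mortem — 5.

5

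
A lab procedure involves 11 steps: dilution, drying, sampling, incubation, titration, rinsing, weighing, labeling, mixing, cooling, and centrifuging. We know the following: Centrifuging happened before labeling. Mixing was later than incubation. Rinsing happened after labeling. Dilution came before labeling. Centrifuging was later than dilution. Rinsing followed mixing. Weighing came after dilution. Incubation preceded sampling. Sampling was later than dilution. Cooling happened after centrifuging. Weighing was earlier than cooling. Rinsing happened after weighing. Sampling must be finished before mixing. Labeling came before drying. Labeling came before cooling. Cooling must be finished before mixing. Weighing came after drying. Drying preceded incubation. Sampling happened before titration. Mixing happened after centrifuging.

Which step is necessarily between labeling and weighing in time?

Tracing the constraints gives labeling → drying → weighing, so drying sits after labeling and before weighing.
No other step is forced both after labeling and before weighing.

drying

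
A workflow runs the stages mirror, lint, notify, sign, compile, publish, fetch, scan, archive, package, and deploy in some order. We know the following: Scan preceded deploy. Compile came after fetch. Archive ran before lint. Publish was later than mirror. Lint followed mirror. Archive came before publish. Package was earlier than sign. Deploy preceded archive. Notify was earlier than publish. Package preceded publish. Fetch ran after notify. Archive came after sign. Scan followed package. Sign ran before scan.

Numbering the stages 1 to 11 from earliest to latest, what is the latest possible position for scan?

7

Scan must come before archive, deploy, lint, and publish — 4 stages forced after it.
Everything else can be placed before scan in some valid order, so scan can sit as late as position 11 − 4 = 7.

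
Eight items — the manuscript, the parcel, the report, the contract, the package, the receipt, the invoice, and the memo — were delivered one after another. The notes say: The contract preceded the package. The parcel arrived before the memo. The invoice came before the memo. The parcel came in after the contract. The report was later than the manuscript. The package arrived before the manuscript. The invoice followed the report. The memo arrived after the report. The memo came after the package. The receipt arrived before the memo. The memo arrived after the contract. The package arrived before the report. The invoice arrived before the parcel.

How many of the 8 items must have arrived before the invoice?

4

Directly stated before the invoice: the report.
The contract reaches the invoice via the contract → the package → the report → the invoice.
The manuscript reaches the invoice via the manuscript → the report → the invoice.
The package reaches the invoice via the package → the report → the invoice.
That's the contract, the manuscript, the package, and the report — 4 in all.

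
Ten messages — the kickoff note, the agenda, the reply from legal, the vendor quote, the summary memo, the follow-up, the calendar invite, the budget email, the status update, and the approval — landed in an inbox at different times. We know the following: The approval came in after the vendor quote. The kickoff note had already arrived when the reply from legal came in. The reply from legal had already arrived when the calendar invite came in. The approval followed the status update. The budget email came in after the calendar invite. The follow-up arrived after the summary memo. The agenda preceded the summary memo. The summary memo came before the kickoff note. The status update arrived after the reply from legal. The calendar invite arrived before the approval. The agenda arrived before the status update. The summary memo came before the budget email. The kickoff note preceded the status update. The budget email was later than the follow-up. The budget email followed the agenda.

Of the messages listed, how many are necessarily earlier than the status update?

Directly stated before the status update: the agenda, the kickoff note, and the reply from legal.
The summary memo reaches the status update via the summary memo → the kickoff note → the status update.
No chain forces the follow-up (or any of the others) ahead of the status update.
That's the agenda, the kickoff note, the reply from legal, and the summary memo — 4 in all.

4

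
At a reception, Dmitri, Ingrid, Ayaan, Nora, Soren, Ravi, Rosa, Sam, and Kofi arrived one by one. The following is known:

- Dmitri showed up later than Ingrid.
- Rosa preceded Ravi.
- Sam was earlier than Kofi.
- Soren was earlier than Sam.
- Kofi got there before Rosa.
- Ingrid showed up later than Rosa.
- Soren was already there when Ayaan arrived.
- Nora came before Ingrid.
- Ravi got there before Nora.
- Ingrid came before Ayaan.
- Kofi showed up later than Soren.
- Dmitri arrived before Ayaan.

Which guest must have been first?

Soren has a chain of constraints placing them before every other guest, so Soren must be first.

Soren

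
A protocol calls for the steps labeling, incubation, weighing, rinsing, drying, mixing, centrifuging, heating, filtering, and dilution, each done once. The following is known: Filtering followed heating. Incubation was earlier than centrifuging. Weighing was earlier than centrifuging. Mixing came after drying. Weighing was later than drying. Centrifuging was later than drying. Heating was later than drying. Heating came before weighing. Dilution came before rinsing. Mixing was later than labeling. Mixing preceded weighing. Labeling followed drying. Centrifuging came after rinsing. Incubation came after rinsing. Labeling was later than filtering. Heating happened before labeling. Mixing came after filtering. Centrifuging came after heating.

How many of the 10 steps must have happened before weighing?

Directly stated before weighing: drying, heating, and mixing.
Filtering reaches weighing via filtering → mixing → weighing.
Labeling reaches weighing via labeling → mixing → weighing.
No chain forces centrifuging (or any of the others) ahead of weighing.
That's drying, filtering, heating, labeling, and mixing — 5 in all.

5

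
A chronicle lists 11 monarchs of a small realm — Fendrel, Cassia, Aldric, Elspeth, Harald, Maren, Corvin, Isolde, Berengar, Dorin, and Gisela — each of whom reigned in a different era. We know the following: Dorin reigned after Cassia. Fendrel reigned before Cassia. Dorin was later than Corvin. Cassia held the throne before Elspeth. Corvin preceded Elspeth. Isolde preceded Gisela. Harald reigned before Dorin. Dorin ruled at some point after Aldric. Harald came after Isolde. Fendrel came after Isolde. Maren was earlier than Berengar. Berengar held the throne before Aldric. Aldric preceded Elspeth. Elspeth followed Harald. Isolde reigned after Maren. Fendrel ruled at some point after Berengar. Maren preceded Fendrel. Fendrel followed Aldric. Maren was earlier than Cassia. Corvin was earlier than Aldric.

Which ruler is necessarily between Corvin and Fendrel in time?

Aldric

Tracing the constraints gives Corvin → Aldric → Fendrel, so Aldric sits after Corvin and before Fendrel.
No other ruler is forced both after Corvin and before Fendrel.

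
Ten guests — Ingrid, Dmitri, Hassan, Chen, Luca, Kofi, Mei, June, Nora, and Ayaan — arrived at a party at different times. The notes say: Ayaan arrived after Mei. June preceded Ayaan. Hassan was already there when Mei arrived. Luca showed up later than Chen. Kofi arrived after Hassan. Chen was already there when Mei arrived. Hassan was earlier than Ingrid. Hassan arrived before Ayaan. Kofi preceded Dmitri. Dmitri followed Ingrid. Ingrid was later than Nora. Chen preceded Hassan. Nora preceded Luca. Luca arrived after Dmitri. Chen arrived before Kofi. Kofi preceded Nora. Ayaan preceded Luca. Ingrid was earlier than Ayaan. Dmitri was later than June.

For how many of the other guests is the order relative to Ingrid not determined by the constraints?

2

Forced before Ingrid: Chen, Hassan, Kofi, and Nora; forced after Ingrid: Ayaan, Dmitri, and Luca.
That leaves June and Mei with no forced order relative to Ingrid — 2.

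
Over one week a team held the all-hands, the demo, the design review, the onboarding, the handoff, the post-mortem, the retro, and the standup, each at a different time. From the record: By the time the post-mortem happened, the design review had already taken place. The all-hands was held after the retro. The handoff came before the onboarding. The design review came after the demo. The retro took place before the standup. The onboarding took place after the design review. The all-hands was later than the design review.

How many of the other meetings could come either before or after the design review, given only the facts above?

Forced before the design review: the demo; forced after the design review: the all-hands, the onboarding, and the post-mortem.
That leaves the handoff, the retro, and the standup with no forced order relative to the design review — 3.

3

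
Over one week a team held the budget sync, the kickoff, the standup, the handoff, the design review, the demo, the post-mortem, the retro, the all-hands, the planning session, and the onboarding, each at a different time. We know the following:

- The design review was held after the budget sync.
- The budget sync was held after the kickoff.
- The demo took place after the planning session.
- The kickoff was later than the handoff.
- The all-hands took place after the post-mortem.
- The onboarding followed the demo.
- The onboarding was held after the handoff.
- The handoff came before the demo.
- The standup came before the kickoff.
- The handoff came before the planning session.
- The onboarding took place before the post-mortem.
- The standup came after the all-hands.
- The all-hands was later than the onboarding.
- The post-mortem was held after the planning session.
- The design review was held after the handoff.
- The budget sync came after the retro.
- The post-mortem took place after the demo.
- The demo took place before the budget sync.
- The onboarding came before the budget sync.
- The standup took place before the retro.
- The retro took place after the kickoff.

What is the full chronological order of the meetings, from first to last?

the handoff, the planning session, the demo, the onboarding, the post-mortem, the all-hands, the standup, the kickoff, the retro, the budget sync, the design review

The constraints fix every adjacent pair, so only one ordering works:
the handoff → the planning session → the demo → the onboarding → the post-mortem → the all-hands → the standup → the kickoff → the retro → the budget sync → the design review.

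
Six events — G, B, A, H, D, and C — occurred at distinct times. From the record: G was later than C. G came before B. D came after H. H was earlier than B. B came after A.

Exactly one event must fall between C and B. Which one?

G

Tracing the constraints gives C → G → B, so G sits after C and before B.
No other event is forced both after C and before B.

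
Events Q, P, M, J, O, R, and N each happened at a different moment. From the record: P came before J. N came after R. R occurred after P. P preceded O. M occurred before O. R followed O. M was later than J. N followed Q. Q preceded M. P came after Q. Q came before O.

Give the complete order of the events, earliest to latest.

Q, P, J, M, O, R, N

The constraints fix every adjacent pair, so only one ordering works:
Q → P → J → M → O → R → N.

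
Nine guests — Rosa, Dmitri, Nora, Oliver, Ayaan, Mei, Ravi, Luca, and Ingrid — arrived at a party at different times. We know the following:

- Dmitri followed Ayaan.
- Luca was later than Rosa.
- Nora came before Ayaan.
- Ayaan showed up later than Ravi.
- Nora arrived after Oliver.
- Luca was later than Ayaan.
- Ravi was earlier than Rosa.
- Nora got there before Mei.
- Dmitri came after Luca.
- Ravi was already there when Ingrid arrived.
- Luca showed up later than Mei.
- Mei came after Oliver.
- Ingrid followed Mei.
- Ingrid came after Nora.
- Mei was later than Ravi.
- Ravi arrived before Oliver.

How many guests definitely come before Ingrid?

Directly stated before Ingrid: Mei, Nora, and Ravi.
Oliver reaches Ingrid via Oliver → Mei → Ingrid.
That's Mei, Nora, Oliver, and Ravi — 4 in all.

4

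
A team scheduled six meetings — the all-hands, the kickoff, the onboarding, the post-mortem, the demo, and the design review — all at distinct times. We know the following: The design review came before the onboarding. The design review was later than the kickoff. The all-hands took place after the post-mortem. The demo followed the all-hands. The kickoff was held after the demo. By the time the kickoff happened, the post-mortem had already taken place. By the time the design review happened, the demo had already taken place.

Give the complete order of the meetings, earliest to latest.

the post-mortem, the all-hands, the demo, the kickoff, the design review, the onboarding

The constraints fix every adjacent pair, so only one ordering works:
the post-mortem → the all-hands → the demo → the kickoff → the design review → the onboarding.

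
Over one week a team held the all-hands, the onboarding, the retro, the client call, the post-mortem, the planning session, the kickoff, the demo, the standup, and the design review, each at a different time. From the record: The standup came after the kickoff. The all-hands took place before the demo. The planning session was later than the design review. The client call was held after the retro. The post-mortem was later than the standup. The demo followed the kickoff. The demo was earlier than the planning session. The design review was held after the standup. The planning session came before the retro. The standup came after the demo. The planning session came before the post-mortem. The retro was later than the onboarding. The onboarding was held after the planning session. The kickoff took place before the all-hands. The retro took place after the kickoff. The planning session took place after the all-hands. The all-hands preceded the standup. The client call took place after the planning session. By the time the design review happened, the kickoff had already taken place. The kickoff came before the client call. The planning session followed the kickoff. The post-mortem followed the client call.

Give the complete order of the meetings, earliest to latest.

The constraints fix every adjacent pair, so only one ordering works:
the kickoff → the all-hands → the demo → the standup → the design review → the planning session → the onboarding → the retro → the client call → the post-mortem.

the kickoff, the all-hands, the demo, the standup, the design review, the planning session, the onboarding, the retro, the client call, the post-mortem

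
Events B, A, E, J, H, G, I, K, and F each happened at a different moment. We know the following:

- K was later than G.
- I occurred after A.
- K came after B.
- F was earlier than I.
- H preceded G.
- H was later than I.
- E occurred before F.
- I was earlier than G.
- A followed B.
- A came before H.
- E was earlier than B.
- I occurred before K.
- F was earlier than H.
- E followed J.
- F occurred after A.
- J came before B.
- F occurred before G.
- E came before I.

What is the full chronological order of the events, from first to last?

The constraints fix every adjacent pair, so only one ordering works:
J → E → B → A → F → I → H → G → K.

J, E, B, A, F, I, H, G, K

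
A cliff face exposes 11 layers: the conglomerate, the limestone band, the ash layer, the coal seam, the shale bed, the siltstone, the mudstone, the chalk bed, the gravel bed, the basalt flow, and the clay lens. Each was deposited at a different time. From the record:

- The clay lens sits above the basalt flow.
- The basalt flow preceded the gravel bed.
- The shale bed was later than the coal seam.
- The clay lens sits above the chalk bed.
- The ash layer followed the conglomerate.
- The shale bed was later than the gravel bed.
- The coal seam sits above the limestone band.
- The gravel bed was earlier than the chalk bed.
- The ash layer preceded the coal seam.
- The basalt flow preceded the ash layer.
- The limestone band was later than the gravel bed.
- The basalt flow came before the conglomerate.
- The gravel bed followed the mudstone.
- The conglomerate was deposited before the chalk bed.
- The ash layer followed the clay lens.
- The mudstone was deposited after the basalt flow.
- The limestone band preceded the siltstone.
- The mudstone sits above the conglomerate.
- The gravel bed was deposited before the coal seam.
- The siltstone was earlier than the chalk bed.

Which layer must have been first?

The basalt flow has a chain of constraints placing it before every other layer, so the basalt flow must be first.

the basalt flow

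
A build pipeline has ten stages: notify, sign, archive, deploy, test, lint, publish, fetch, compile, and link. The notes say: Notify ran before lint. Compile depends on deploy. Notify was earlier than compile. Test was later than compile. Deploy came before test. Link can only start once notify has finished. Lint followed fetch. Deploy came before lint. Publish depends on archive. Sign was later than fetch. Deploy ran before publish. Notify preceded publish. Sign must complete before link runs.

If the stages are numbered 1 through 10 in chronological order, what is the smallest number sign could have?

2

Fetch must come before sign — 1 forced predecessor.
Nothing else is forced ahead of sign, so its earliest slot is position 1 + 1 = 2.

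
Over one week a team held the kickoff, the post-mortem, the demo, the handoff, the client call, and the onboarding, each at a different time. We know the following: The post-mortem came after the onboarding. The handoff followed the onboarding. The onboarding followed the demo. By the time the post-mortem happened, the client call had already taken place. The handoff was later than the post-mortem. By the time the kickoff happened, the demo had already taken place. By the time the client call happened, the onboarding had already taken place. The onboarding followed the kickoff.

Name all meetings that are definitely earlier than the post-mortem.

the client call, the demo, the kickoff, the onboarding

Directly stated before the post-mortem: the client call and the onboarding.
The demo reaches the post-mortem via the demo → the onboarding → the post-mortem.
The kickoff reaches the post-mortem via the kickoff → the onboarding → the post-mortem.
No chain forces the handoff ahead of the post-mortem.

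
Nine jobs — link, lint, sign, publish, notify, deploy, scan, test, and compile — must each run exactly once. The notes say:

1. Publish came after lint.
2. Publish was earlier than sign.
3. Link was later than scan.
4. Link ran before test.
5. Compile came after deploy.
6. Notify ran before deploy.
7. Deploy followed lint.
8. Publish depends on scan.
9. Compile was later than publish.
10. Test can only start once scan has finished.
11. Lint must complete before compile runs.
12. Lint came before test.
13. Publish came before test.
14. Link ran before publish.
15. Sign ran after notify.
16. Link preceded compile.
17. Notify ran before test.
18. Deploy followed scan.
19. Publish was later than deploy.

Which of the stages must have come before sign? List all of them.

deploy, link, lint, notify, publish, scan

Directly stated before sign: notify and publish.
Deploy reaches sign via deploy → publish → sign.
Link reaches sign via link → publish → sign.
Lint reaches sign via lint → publish → sign.
Likewise scan reaches sign by chaining the stated constraints.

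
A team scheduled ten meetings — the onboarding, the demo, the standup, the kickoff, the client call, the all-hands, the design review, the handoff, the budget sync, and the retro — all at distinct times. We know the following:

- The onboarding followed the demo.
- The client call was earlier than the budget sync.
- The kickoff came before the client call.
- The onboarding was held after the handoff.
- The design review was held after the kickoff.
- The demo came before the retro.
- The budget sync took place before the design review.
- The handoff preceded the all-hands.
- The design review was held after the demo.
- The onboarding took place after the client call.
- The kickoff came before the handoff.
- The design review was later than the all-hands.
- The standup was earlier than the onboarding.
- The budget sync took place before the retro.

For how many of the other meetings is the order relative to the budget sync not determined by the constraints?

5

Forced before the budget sync: the client call and the kickoff; forced after the budget sync: the design review and the retro.
That leaves the all-hands, the demo, the handoff, the onboarding, and the standup with no forced order relative to the budget sync — 5.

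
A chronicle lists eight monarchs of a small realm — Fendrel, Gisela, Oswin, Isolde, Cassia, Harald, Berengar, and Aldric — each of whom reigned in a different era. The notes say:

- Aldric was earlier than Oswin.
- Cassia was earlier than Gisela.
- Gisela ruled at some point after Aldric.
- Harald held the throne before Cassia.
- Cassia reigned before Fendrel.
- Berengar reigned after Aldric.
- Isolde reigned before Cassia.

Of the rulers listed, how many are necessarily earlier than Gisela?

Directly stated before Gisela: Aldric and Cassia.
Harald reaches Gisela via Harald → Cassia → Gisela.
Isolde reaches Gisela via Isolde → Cassia → Gisela.
No chain forces Oswin (or any of the others) ahead of Gisela.
That's Aldric, Cassia, Harald, and Isolde — 4 in all.

4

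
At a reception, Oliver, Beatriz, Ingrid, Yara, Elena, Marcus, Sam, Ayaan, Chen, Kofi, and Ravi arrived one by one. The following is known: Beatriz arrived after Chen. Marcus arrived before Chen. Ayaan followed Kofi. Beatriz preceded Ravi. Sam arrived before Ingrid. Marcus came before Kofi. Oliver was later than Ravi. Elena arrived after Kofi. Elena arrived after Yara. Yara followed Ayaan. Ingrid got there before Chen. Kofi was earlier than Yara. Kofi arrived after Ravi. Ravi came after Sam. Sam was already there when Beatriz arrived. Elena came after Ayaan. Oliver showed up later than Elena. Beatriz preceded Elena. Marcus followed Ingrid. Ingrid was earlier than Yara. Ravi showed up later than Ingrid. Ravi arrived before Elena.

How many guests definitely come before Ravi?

5

Directly stated before Ravi: Beatriz, Ingrid, and Sam.
Chen reaches Ravi via Chen → Beatriz → Ravi.
Marcus reaches Ravi via Marcus → Chen → Beatriz → Ravi.
That's Beatriz, Chen, Ingrid, Marcus, and Sam — 5 in all.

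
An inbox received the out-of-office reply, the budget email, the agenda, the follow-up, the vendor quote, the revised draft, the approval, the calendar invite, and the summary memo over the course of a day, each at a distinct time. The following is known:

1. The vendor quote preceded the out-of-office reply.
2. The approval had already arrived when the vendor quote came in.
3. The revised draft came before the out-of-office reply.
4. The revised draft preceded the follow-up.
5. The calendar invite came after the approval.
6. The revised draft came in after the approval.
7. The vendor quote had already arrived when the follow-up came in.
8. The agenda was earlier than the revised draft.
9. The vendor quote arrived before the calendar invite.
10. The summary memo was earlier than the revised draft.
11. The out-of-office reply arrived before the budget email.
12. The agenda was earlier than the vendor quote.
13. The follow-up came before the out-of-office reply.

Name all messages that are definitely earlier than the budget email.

the agenda, the approval, the follow-up, the out-of-office reply, the revised draft, the summary memo, the vendor quote

Directly stated before the budget email: the out-of-office reply.
The agenda reaches the budget email via the agenda → the revised draft → the out-of-office reply → the budget email.
The approval reaches the budget email via the approval → the revised draft → the out-of-office reply → the budget email.
The follow-up reaches the budget email via the follow-up → the out-of-office reply → the budget email.
Likewise the revised draft, the summary memo, and the vendor quote each reach the budget email by chaining the stated constraints.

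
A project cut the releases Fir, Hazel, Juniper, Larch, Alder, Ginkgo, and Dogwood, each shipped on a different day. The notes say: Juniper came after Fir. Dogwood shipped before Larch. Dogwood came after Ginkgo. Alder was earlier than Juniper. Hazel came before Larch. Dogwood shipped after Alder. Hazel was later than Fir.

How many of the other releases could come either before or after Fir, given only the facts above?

Forced after Fir: Hazel, Juniper, and Larch.
That leaves Alder, Dogwood, and Ginkgo with no forced order relative to Fir — 3.

3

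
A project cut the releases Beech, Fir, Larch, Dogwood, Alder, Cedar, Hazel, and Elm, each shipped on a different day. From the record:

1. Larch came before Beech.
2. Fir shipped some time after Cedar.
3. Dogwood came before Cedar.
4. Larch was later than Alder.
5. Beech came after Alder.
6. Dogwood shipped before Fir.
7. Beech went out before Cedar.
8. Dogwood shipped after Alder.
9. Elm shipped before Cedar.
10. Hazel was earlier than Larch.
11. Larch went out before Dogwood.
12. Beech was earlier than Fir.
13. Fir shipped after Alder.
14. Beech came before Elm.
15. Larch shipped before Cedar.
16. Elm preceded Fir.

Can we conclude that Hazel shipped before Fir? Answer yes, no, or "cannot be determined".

Chain the constraints: Hazel → Larch → Cedar → Fir. Each link is directly stated, so Hazel comes before Fir.

yes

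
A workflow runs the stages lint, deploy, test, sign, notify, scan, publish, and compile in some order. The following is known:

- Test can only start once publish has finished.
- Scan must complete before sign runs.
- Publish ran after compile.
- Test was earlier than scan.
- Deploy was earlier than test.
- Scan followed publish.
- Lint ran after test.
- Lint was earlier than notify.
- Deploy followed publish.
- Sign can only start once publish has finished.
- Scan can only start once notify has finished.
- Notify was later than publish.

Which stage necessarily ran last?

sign

Every other stage has a chain of constraints placing it before sign, so sign is last.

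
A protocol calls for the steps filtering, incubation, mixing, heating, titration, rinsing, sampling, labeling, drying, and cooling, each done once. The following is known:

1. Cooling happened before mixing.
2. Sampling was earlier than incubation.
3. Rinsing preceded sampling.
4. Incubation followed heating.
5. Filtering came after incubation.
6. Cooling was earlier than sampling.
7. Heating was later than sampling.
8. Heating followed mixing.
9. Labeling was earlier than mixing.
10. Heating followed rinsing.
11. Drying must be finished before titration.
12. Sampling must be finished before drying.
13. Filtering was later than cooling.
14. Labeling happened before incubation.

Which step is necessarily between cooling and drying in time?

sampling

Tracing the constraints gives cooling → sampling → drying, so sampling sits after cooling and before drying.
No other step is forced both after cooling and before drying.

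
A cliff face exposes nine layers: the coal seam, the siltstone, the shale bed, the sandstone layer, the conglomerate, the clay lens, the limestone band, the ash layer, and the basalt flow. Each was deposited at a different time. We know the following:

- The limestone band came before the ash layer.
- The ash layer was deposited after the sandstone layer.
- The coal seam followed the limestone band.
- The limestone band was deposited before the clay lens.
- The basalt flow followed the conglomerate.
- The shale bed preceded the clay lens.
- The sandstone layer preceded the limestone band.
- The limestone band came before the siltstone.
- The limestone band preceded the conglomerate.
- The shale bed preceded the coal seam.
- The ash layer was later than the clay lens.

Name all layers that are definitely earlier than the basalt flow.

Directly stated before the basalt flow: the conglomerate.
The limestone band reaches the basalt flow via the limestone band → the conglomerate → the basalt flow.
The sandstone layer reaches the basalt flow via the sandstone layer → the limestone band → the conglomerate → the basalt flow.

the conglomerate, the limestone band, the sandstone layer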